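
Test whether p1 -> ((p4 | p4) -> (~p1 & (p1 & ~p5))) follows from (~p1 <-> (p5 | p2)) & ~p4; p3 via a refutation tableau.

Yes

Initial set: {((~p1 <-> (p5 | p2)) & ~p4); p3; ~(p1 -> ((p4 | p4) -> (~p1 & (p1 & ~p5))))}.
((~p1 <-> (p5 | p2)) & ~p4): α-rule — add (~p1 <-> (p5 | p2)), ~p4.
~(p1 -> ((p4 | p4) -> (~p1 & (p1 & ~p5)))): α-rule — add p1, ~((p4 | p4) -> (~p1 & (p1 & ~p5))).
~((p4 | p4) -> (~p1 & (p1 & ~p5))): α-rule — add (p4 | p4), ~(~p1 & (p1 & ~p5)).
(~p1 <-> (p5 | p2)): β-rule — branch into ~p1, (p5 | p2)  //  ~~p1, ~(p5 | p2).
  branch 1 (add ~p1, (p5 | p2)):
    × closes — contains both p1 and ~p1.
  branch 2 (add ~~p1, ~(p5 | p2)):
    ~(p5 | p2): α-rule — add ~p5, ~p2.
    (p4 | p4): β-rule — branch into p4  //  p4.
      branch 2.1 (add p4):
        × closes — contains both p4 and ~p4.
      branch 2.2 (add p4):
        × closes — contains both p4 and ~p4.
All 3 branches close.
Every branch closed, so the premises entail the conclusion.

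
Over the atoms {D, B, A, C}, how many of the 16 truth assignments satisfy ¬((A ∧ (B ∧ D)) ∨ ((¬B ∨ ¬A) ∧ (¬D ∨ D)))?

2

Initial set: {T ¬((A ∧ (B ∧ D)) ∨ ((¬B ∨ ¬A) ∧ (¬D ∨ D)))}.
T ¬((A ∧ (B ∧ D)) ∨ ((¬B ∨ ¬A) ∧ (¬D ∨ D))): α-rule — add F (A ∧ (B ∧ D)), F ((¬B ∨ ¬A) ∧ (¬D ∨ D)).
F (A ∧ (B ∧ D)): β-rule — branch into F A  //  F (B ∧ D).
  branch 1 (add F A):
    F ((¬B ∨ ¬A) ∧ (¬D ∨ D)): β-rule — branch into F (¬B ∨ ¬A)  //  F (¬D ∨ D).
      branch 1.1 (add F (¬B ∨ ¬A)):
        F (¬B ∨ ¬A): α-rule — add F ¬B, F ¬A.
        × closes — contains both A and ¬A.
      branch 1.2 (add F (¬D ∨ D)):
        F (¬D ∨ D): α-rule — add F ¬D, F D.
        × closes — contains both D and ¬D.
  branch 2 (add F (B ∧ D)):
    F ((¬B ∨ ¬A) ∧ (¬D ∨ D)): β-rule — branch into F (¬B ∨ ¬A)  //  F (¬D ∨ D).
      branch 2.1 (add F (¬B ∨ ¬A)):
        F (¬B ∨ ¬A): α-rule — add F ¬B, F ¬A.
        F (B ∧ D): β-rule — branch into F B  //  F D.
          branch 2.1.1 (add F B):
            × closes — contains both B and ¬B.
          branch 2.1.2 (add F D):
            ○ open, literals {A=T, B=T, D=F}.
      branch 2.2 (add F (¬D ∨ D)):
        F (¬D ∨ D): α-rule — add F ¬D, F D.
        × closes — contains both D and ¬D.
4 branches closed, 1 open.
Each open branch fixes some atoms; the unmentioned ones are free. Counting distinct full assignments: branch {A=T, B=T, D=F} (C) contributes 2 new. Total: 2.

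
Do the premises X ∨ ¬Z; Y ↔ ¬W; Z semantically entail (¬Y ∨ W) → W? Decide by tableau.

Initial set: {(X ∨ ¬Z); (Y ↔ ¬W); Z; ¬((¬Y ∨ W) → W)}.
¬((¬Y ∨ W) → W): α-rule — add (¬Y ∨ W), ¬W.
(X ∨ ¬Z): β-rule — branch into X  //  ¬Z.
  branch 1 (add X):
    (Y ↔ ¬W): β-rule — branch into Y, ¬W  //  ¬Y, ¬¬W.
      branch 1.1 (add Y, ¬W):
        (¬Y ∨ W): β-rule — branch into ¬Y  //  W.
          branch 1.1.1 (add ¬Y):
            × closes — contains both Y and ¬Y.
          branch 1.1.2 (add W):
            × closes — contains both W and ¬W.
      branch 1.2 (add ¬Y, ¬¬W):
        × closes — contains both W and ¬W.
  branch 2 (add ¬Z):
    × closes — contains both Z and ¬Z.
All 4 branches close.
Every branch closed, so the premises entail the conclusion.

Yes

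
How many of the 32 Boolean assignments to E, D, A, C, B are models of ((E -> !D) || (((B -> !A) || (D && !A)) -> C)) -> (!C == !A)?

Initial set: {(((E -> !D) || (((B -> !A) || (D && !A)) -> C)) -> (!C == !A))}.
(((E -> !D) || (((B -> !A) || (D && !A)) -> C)) -> (!C == !A)): β-rule — branch into !((E -> !D) || (((B -> !A) || (D && !A)) -> C))  //  (!C == !A).
  branch 1 (add !((E -> !D) || (((B -> !A) || (D && !A)) -> C))):
    !((E -> !D) || (((B -> !A) || (D && !A)) -> C)): α-rule — add !(E -> !D), !(((B -> !A) || (D && !A)) -> C).
    !(E -> !D): α-rule — add E, !!D.
    !(((B -> !A) || (D && !A)) -> C): α-rule — add ((B -> !A) || (D && !A)), !C.
    ((B -> !A) || (D && !A)): β-rule — branch into (B -> !A)  //  (D && !A).
      branch 1.1 (add (B -> !A)):
        (B -> !A): β-rule — branch into !B  //  !A.
          branch 1.1.1 (add !B):
            ○ open, literals {B=F, C=F, D=T, E=T}.
          branch 1.1.2 (add !A):
            ○ open, literals {A=F, C=F, D=T, E=T}.
      branch 1.2 (add (D && !A)):
        (D && !A): α-rule — add D, !A.
        ○ open, literals {A=F, C=F, D=T, E=T}.
  branch 2 (add (!C == !A)):
    (!C == !A): β-rule — branch into !C, !A  //  !!C, !!A.
      branch 2.1 (add !C, !A):
        ○ open, literals {A=F, C=F}.
      branch 2.2 (add !!C, !!A):
        ○ open, literals {A=T, C=T}.
0 branches closed, 5 open.
Each open branch fixes some atoms; the unmentioned ones are free. Counting distinct full assignments: branch {B=F, C=F, D=T, E=T} (A) contributes 2 new; branch {A=F, C=F, D=T, E=T} (B) contributes 1 new; branch {A=F, C=F, D=T, E=T} (B) contributes 0 new; branch {A=F, C=F} (E, D, B) contributes 6 new; branch {A=T, C=T} (E, D, B) contributes 8 new. Total: 17.

17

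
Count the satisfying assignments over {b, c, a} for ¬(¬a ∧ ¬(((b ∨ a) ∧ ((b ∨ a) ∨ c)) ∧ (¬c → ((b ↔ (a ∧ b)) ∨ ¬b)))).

5

Initial set: {¬(¬a ∧ ¬(((b ∨ a) ∧ ((b ∨ a) ∨ c)) ∧ (¬c → ((b ↔ (a ∧ b)) ∨ ¬b))))}.
¬(¬a ∧ ¬(((b ∨ a) ∧ ((b ∨ a) ∨ c)) ∧ (¬c → ((b ↔ (a ∧ b)) ∨ ¬b)))): β-rule — branch into ¬¬a  //  ¬¬(((b ∨ a) ∧ ((b ∨ a) ∨ c)) ∧ (¬c → ((b ↔ (a ∧ b)) ∨ ¬b))).
  branch 1 (add ¬¬a):
    ○ open, literals {a=1}.
  branch 2 (add ¬¬(((b ∨ a) ∧ ((b ∨ a) ∨ c)) ∧ (¬c → ((b ↔ (a ∧ b)) ∨ ¬b)))):
    ¬¬(((b ∨ a) ∧ ((b ∨ a) ∨ c)) ∧ (¬c → ((b ↔ (a ∧ b)) ∨ ¬b))): α-rule — add ((b ∨ a) ∧ ((b ∨ a) ∨ c)), (¬c → ((b ↔ (a ∧ b)) ∨ ¬b)).
    ((b ∨ a) ∧ ((b ∨ a) ∨ c)): α-rule — add (b ∨ a), ((b ∨ a) ∨ c).
    (¬c → ((b ↔ (a ∧ b)) ∨ ¬b)): β-rule — branch into ¬¬c  //  ((b ↔ (a ∧ b)) ∨ ¬b).
      branch 2.1 (add ¬¬c):
        (b ∨ a): β-rule — branch into b  //  a.
          branch 2.1.1 (add b):
            ((b ∨ a) ∨ c): β-rule — branch into (b ∨ a)  //  c.
              branch 2.1.1.1 (add (b ∨ a)):
                (b ∨ a): β-rule — branch into b  //  a.
                  branch 2.1.1.1.1 (add b):
                    ○ open, literals {b=1, c=1}.
                  branch 2.1.1.1.2 (add a):
                    ○ open, literals {a=1, b=1, c=1}.
              branch 2.1.1.2 (add c):
                ○ open, literals {b=1, c=1}.
          branch 2.1.2 (add a):
            ((b ∨ a) ∨ c): β-rule — branch into (b ∨ a)  //  c.
              branch 2.1.2.1 (add (b ∨ a)):
                (b ∨ a): β-rule — branch into b  //  a.
                  branch 2.1.2.1.1 (add b):
                    ○ open, literals {a=1, b=1, c=1}.
                  branch 2.1.2.1.2 (add a):
                    ○ open, literals {a=1, c=1}.
              branch 2.1.2.2 (add c):
                ○ open, literals {a=1, c=1}.
      branch 2.2 (add ((b ↔ (a ∧ b)) ∨ ¬b)):
        (b ∨ a): β-rule — branch into b  //  a.
          branch 2.2.1 (add b):
            ((b ∨ a) ∨ c): β-rule — branch into (b ∨ a)  //  c.
              branch 2.2.1.1 (add (b ∨ a)):
                ((b ↔ (a ∧ b)) ∨ ¬b): β-rule — branch into (b ↔ (a ∧ b))  //  ¬b.
                  branch 2.2.1.1.1 (add (b ↔ (a ∧ b))):
                    (b ∨ a): β-rule — branch into b  //  a.
                      branch 2.2.1.1.1.1 (add b):
                        (b ↔ (a ∧ b)): β-rule — branch into b, (a ∧ b)  //  ¬b, ¬(a ∧ b).
                          branch 2.2.1.1.1.1.1 (add b, (a ∧ b)):
                            (a ∧ b): α-rule — add a, b.
                            ○ open, literals {a=1, b=1}.
                          branch 2.2.1.1.1.1.2 (add ¬b, ¬(a ∧ b)):
                            × closes — contains both b and ¬b.
                      branch 2.2.1.1.1.2 (add a):
                        (b ↔ (a ∧ b)): β-rule — branch into b, (a ∧ b)  //  ¬b, ¬(a ∧ b).
                          branch 2.2.1.1.1.2.1 (add b, (a ∧ b)):
                            (a ∧ b): α-rule — add a, b.
                            ○ open, literals {a=1, b=1}.
                          branch 2.2.1.1.1.2.2 (add ¬b, ¬(a ∧ b)):
                            × closes — contains both b and ¬b.
                  branch 2.2.1.1.2 (add ¬b):
                    × closes — contains both b and ¬b.
              branch 2.2.1.2 (add c):
                ((b ↔ (a ∧ b)) ∨ ¬b): β-rule — branch into (b ↔ (a ∧ b))  //  ¬b.
                  branch 2.2.1.2.1 (add (b ↔ (a ∧ b))):
                    (b ↔ (a ∧ b)): β-rule — branch into b, (a ∧ b)  //  ¬b, ¬(a ∧ b).
                      branch 2.2.1.2.1.1 (add b, (a ∧ b)):
                        (a ∧ b): α-rule — add a, b.
                        ○ open, literals {a=1, b=1, c=1}.
                      branch 2.2.1.2.1.2 (add ¬b, ¬(a ∧ b)):
                        × closes — contains both b and ¬b.
                  branch 2.2.1.2.2 (add ¬b):
                    × closes — contains both b and ¬b.
          branch 2.2.2 (add a):
            ((b ∨ a) ∨ c): β-rule — branch into (b ∨ a)  //  c.
              branch 2.2.2.1 (add (b ∨ a)):
                ((b ↔ (a ∧ b)) ∨ ¬b): β-rule — branch into (b ↔ (a ∧ b))  //  ¬b.
                  branch 2.2.2.1.1 (add (b ↔ (a ∧ b))):
                    (b ∨ a): β-rule — branch into b  //  a.
                      branch 2.2.2.1.1.1 (add b):
                        (b ↔ (a ∧ b)): β-rule — branch into b, (a ∧ b)  //  ¬b, ¬(a ∧ b).
                          branch 2.2.2.1.1.1.1 (add b, (a ∧ b)):
                            (a ∧ b): α-rule — add a, b.
                            ○ open, literals {a=1, b=1}.
                          branch 2.2.2.1.1.1.2 (add ¬b, ¬(a ∧ b)):
                            × closes — contains both b and ¬b.
                      branch 2.2.2.1.1.2 (add a):
                        (b ↔ (a ∧ b)): β-rule — branch into b, (a ∧ b)  //  ¬b, ¬(a ∧ b).
                          branch 2.2.2.1.1.2.1 (add b, (a ∧ b)):
                            (a ∧ b): α-rule — add a, b.
                            ○ open, literals {a=1, b=1}.
                          branch 2.2.2.1.1.2.2 (add ¬b, ¬(a ∧ b)):
                            ¬(a ∧ b): β-rule — branch into ¬a  //  ¬b.
                              branch 2.2.2.1.1.2.2.1 (add ¬a):
                                × closes — contains both a and ¬a.
                              branch 2.2.2.1.1.2.2.2 (add ¬b):
                                ○ open, literals {a=1, b=0}.
                  branch 2.2.2.1.2 (add ¬b):
                    (b ∨ a): β-rule — branch into b  //  a.
                      branch 2.2.2.1.2.1 (add b):
                        × closes — contains both b and ¬b.
                      branch 2.2.2.1.2.2 (add a):
                        ○ open, literals {a=1, b=0}.
              branch 2.2.2.2 (add c):
                ((b ↔ (a ∧ b)) ∨ ¬b): β-rule — branch into (b ↔ (a ∧ b))  //  ¬b.
                  branch 2.2.2.2.1 (add (b ↔ (a ∧ b))):
                    (b ↔ (a ∧ b)): β-rule — branch into b, (a ∧ b)  //  ¬b, ¬(a ∧ b).
                      branch 2.2.2.2.1.1 (add b, (a ∧ b)):
                        (a ∧ b): α-rule — add a, b.
                        ○ open, literals {a=1, b=1, c=1}.
                      branch 2.2.2.2.1.2 (add ¬b, ¬(a ∧ b)):
                        ¬(a ∧ b): β-rule — branch into ¬a  //  ¬b.
                          branch 2.2.2.2.1.2.1 (add ¬a):
                            × closes — contains both a and ¬a.
                          branch 2.2.2.2.1.2.2 (add ¬b):
                            ○ open, literals {a=1, b=0, c=1}.
                  branch 2.2.2.2.2 (add ¬b):
                    ○ open, literals {a=1, b=0, c=1}.
9 branches closed, 17 open.
Each open branch fixes some atoms; the unmentioned ones are free. Counting distinct full assignments: branch {a=1} (b, c) contributes 4 new; branch {b=1, c=1} (a) contributes 1 new; branch {a=1, b=1, c=1} (none free) contributes 0 new; branch {b=1, c=1} (a) contributes 0 new; branch {a=1, b=1, c=1} (none free) contributes 0 new; branch {a=1, c=1} (b) contributes 0 new; branch {a=1, c=1} (b) contributes 0 new; branch {a=1, b=1} (c) contributes 0 new; branch {a=1, b=1} (c) contributes 0 new; branch {a=1, b=1, c=1} (none free) contributes 0 new; branch {a=1, b=1} (c) contributes 0 new; branch {a=1, b=1} (c) contributes 0 new; branch {a=1, b=0} (c) contributes 0 new; branch {a=1, b=0} (c) contributes 0 new; branch {a=1, b=1, c=1} (none free) contributes 0 new; branch {a=1, b=0, c=1} (none free) contributes 0 new; branch {a=1, b=0, c=1} (none free) contributes 0 new. Total: 5.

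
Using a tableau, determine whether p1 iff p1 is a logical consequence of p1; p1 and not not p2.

Initial set: {T p1; T (p1 and not not p2); F (p1 iff p1)}.
T (p1 and not not p2): α-rule — add T p1, T not not p2.
T not not p2: drop double negation, giving T p2.
F (p1 iff p1): β-rule — branch into T p1, F p1  //  F p1, T p1.
  branch 1 (add T p1, F p1):
    × closes — contains both p1 and not p1.
  branch 2 (add F p1, T p1):
    × closes — contains both p1 and not p1.
All 2 branches close.
Every branch closed, so the premises entail the conclusion.

Yes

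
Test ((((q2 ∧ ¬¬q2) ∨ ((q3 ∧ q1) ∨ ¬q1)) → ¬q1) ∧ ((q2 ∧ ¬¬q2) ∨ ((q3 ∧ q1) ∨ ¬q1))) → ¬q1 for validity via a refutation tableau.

Assume the negation and expand:
Initial set: {F (((((q2 ∧ ¬¬q2) ∨ ((q3 ∧ q1) ∨ ¬q1)) → ¬q1) ∧ ((q2 ∧ ¬¬q2) ∨ ((q3 ∧ q1) ∨ ¬q1))) → ¬q1)}.
F (((((q2 ∧ ¬¬q2) ∨ ((q3 ∧ q1) ∨ ¬q1)) → ¬q1) ∧ ((q2 ∧ ¬¬q2) ∨ ((q3 ∧ q1) ∨ ¬q1))) → ¬q1): α-rule — add T ((((q2 ∧ ¬¬q2) ∨ ((q3 ∧ q1) ∨ ¬q1)) → ¬q1) ∧ ((q2 ∧ ¬¬q2) ∨ ((q3 ∧ q1) ∨ ¬q1))), F ¬q1.
T ((((q2 ∧ ¬¬q2) ∨ ((q3 ∧ q1) ∨ ¬q1)) → ¬q1) ∧ ((q2 ∧ ¬¬q2) ∨ ((q3 ∧ q1) ∨ ¬q1))): α-rule — add T (((q2 ∧ ¬¬q2) ∨ ((q3 ∧ q1) ∨ ¬q1)) → ¬q1), T ((q2 ∧ ¬¬q2) ∨ ((q3 ∧ q1) ∨ ¬q1)).
T (((q2 ∧ ¬¬q2) ∨ ((q3 ∧ q1) ∨ ¬q1)) → ¬q1): β-rule — branch into F ((q2 ∧ ¬¬q2) ∨ ((q3 ∧ q1) ∨ ¬q1))  //  T ¬q1.
  branch 1 (add F ((q2 ∧ ¬¬q2) ∨ ((q3 ∧ q1) ∨ ¬q1))):
    F ((q2 ∧ ¬¬q2) ∨ ((q3 ∧ q1) ∨ ¬q1)): α-rule — add F (q2 ∧ ¬¬q2), F ((q3 ∧ q1) ∨ ¬q1).
    F ((q3 ∧ q1) ∨ ¬q1): α-rule — add F (q3 ∧ q1), F ¬q1.
    T ((q2 ∧ ¬¬q2) ∨ ((q3 ∧ q1) ∨ ¬q1)): β-rule — branch into T (q2 ∧ ¬¬q2)  //  T ((q3 ∧ q1) ∨ ¬q1).
      branch 1.1 (add T (q2 ∧ ¬¬q2)):
        T (q2 ∧ ¬¬q2): α-rule — add T q2, T ¬¬q2.
        T ¬¬q2: drop double negation, giving T q2.
        F (q2 ∧ ¬¬q2): β-rule — branch into F q2  //  F ¬¬q2.
          branch 1.1.1 (add F q2):
            × closes — contains both q2 and ¬q2.
          branch 1.1.2 (add F ¬¬q2):
            F ¬¬q2: drop double negation, giving F q2.
            × closes — contains both q2 and ¬q2.
      branch 1.2 (add T ((q3 ∧ q1) ∨ ¬q1)):
        F (q2 ∧ ¬¬q2): β-rule — branch into F q2  //  F ¬¬q2.
          branch 1.2.1 (add F q2):
            F (q3 ∧ q1): β-rule — branch into F q3  //  F q1.
              branch 1.2.1.1 (add F q3):
                T ((q3 ∧ q1) ∨ ¬q1): β-rule — branch into T (q3 ∧ q1)  //  T ¬q1.
                  branch 1.2.1.1.1 (add T (q3 ∧ q1)):
                    T (q3 ∧ q1): α-rule — add T q3, T q1.
                    × closes — contains both q3 and ¬q3.
                  branch 1.2.1.1.2 (add T ¬q1):
                    × closes — contains both q1 and ¬q1.
              branch 1.2.1.2 (add F q1):
                × closes — contains both q1 and ¬q1.
          branch 1.2.2 (add F ¬¬q2):
            F ¬¬q2: drop double negation, giving F q2.
            F (q3 ∧ q1): β-rule — branch into F q3  //  F q1.
              branch 1.2.2.1 (add F q3):
                T ((q3 ∧ q1) ∨ ¬q1): β-rule — branch into T (q3 ∧ q1)  //  T ¬q1.
                  branch 1.2.2.1.1 (add T (q3 ∧ q1)):
                    T (q3 ∧ q1): α-rule — add T q3, T q1.
                    × closes — contains both q3 and ¬q3.
                  branch 1.2.2.1.2 (add T ¬q1):
                    × closes — contains both q1 and ¬q1.
              branch 1.2.2.2 (add F q1):
                × closes — contains both q1 and ¬q1.
  branch 2 (add T ¬q1):
    × closes — contains both q1 and ¬q1.
All 9 branches close.
Every branch closed, so the negation is unsatisfiable and the formula is valid.

Valid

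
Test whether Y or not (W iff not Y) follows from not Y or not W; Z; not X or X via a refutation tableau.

No

Initial set: {(not Y or not W); Z; (not X or X); not (Y or not (W iff not Y))}.
not (Y or not (W iff not Y)): α-rule — add not Y, not not (W iff not Y).
(not Y or not W): β-rule — branch into not Y  //  not W.
  branch 1 (add not Y):
    (not X or X): β-rule — branch into not X  //  X.
      branch 1.1 (add not X):
        not not (W iff not Y): β-rule — branch into W, not Y  //  not W, not not Y.
          branch 1.1.1 (add W, not Y):
            ○ open, literals {W=1, X=0, Y=0, Z=1}.
          branch 1.1.2 (add not W, not not Y):
            × closes — contains both Y and not Y.
      branch 1.2 (add X):
        not not (W iff not Y): β-rule — branch into W, not Y  //  not W, not not Y.
          branch 1.2.1 (add W, not Y):
            ○ open, literals {W=1, X=1, Y=0, Z=1}.
          branch 1.2.2 (add not W, not not Y):
            × closes — contains both Y and not Y.
  branch 2 (add not W):
    (not X or X): β-rule — branch into not X  //  X.
      branch 2.1 (add not X):
        not not (W iff not Y): β-rule — branch into W, not Y  //  not W, not not Y.
          branch 2.1.1 (add W, not Y):
            × closes — contains both W and not W.
          branch 2.1.2 (add not W, not not Y):
            × closes — contains both Y and not Y.
      branch 2.2 (add X):
        not not (W iff not Y): β-rule — branch into W, not Y  //  not W, not not Y.
          branch 2.2.1 (add W, not Y):
            × closes — contains both W and not W.
          branch 2.2.2 (add not W, not not Y):
            × closes — contains both Y and not Y.
6 branches closed, 2 open.
An open branch gives a countermodel: W=1, X=0, Y=0, Z=1 (unmentioned atoms arbitrary); the premises hold there but the conclusion fails.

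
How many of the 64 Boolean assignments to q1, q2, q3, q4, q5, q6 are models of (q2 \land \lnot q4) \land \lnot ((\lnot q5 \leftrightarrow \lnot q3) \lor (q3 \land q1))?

Initial set: {((q2 \land \lnot q4) \land \lnot ((\lnot q5 \leftrightarrow \lnot q3) \lor (q3 \land q1)))}.
((q2 \land \lnot q4) \land \lnot ((\lnot q5 \leftrightarrow \lnot q3) \lor (q3 \land q1))): α-rule — add (q2 \land \lnot q4), \lnot ((\lnot q5 \leftrightarrow \lnot q3) \lor (q3 \land q1)).
(q2 \land \lnot q4): α-rule — add q2, \lnot q4.
\lnot ((\lnot q5 \leftrightarrow \lnot q3) \lor (q3 \land q1)): α-rule — add \lnot (\lnot q5 \leftrightarrow \lnot q3), \lnot (q3 \land q1).
\lnot (\lnot q5 \leftrightarrow \lnot q3): β-rule — branch into \lnot q5, \lnot \lnot q3  //  \lnot \lnot q5, \lnot q3.
  branch 1 (add \lnot q5, \lnot \lnot q3):
    \lnot (q3 \land q1): β-rule — branch into \lnot q3  //  \lnot q1.
      branch 1.1 (add \lnot q3):
        × closes — contains both q3 and \lnot q3.
      branch 1.2 (add \lnot q1):
        ○ open, literals {q1=F, q2=T, q3=T, q4=F, q5=F}.
  branch 2 (add \lnot \lnot q5, \lnot q3):
    \lnot (q3 \land q1): β-rule — branch into \lnot q3  //  \lnot q1.
      branch 2.1 (add \lnot q3):
        ○ open, literals {q2=T, q3=F, q4=F, q5=T}.
      branch 2.2 (add \lnot q1):
        ○ open, literals {q1=F, q2=T, q3=F, q4=F, q5=T}.
1 branch closed, 3 open.
Each open branch fixes some atoms; the unmentioned ones are free. Counting distinct full assignments: branch {q1=F, q2=T, q3=T, q4=F, q5=F} (q6) contributes 2 new; branch {q2=T, q3=F, q4=F, q5=T} (q1, q6) contributes 4 new; branch {q1=F, q2=T, q3=F, q4=F, q5=T} (q6) contributes 0 new. Total: 6.

6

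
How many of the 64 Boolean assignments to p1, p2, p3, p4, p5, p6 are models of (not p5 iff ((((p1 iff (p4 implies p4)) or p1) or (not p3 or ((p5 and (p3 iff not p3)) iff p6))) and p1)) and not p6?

16

Initial set: {T ((not p5 iff ((((p1 iff (p4 implies p4)) or p1) or (not p3 or ((p5 and (p3 iff not p3)) iff p6))) and p1)) and not p6)}.
T ((not p5 iff ((((p1 iff (p4 implies p4)) or p1) or (not p3 or ((p5 and (p3 iff not p3)) iff p6))) and p1)) and not p6): α-rule — add T (not p5 iff ((((p1 iff (p4 implies p4)) or p1) or (not p3 or ((p5 and (p3 iff not p3)) iff p6))) and p1)), T not p6.
T (not p5 iff ((((p1 iff (p4 implies p4)) or p1) or (not p3 or ((p5 and (p3 iff not p3)) iff p6))) and p1)): β-rule — branch into T not p5, T ((((p1 iff (p4 implies p4)) or p1) or (not p3 or ((p5 and (p3 iff not p3)) iff p6))) and p1)  //  F not p5, F ((((p1 iff (p4 implies p4)) or p1) or (not p3 or ((p5 and (p3 iff not p3)) iff p6))) and p1).
  branch 1 (add T not p5, T ((((p1 iff (p4 implies p4)) or p1) or (not p3 or ((p5 and (p3 iff not p3)) iff p6))) and p1)):
    T ((((p1 iff (p4 implies p4)) or p1) or (not p3 or ((p5 and (p3 iff not p3)) iff p6))) and p1): α-rule — add T (((p1 iff (p4 implies p4)) or p1) or (not p3 or ((p5 and (p3 iff not p3)) iff p6))), T p1.
    T (((p1 iff (p4 implies p4)) or p1) or (not p3 or ((p5 and (p3 iff not p3)) iff p6))): β-rule — branch into T ((p1 iff (p4 implies p4)) or p1)  //  T (not p3 or ((p5 and (p3 iff not p3)) iff p6)).
      branch 1.1 (add T ((p1 iff (p4 implies p4)) or p1)):
        T ((p1 iff (p4 implies p4)) or p1): β-rule — branch into T (p1 iff (p4 implies p4))  //  T p1.
          branch 1.1.1 (add T (p1 iff (p4 implies p4))):
            T (p1 iff (p4 implies p4)): β-rule — branch into T p1, T (p4 implies p4)  //  F p1, F (p4 implies p4).
              branch 1.1.1.1 (add T p1, T (p4 implies p4)):
                T (p4 implies p4): β-rule — branch into F p4  //  T p4.
                  branch 1.1.1.1.1 (add F p4):
                    ○ open, literals {p1=1, p4=0, p5=0, p6=0}.
                  branch 1.1.1.1.2 (add T p4):
                    ○ open, literals {p1=1, p4=1, p5=0, p6=0}.
              branch 1.1.1.2 (add F p1, F (p4 implies p4)):
                × closes — contains both p1 and not p1.
          branch 1.1.2 (add T p1):
            ○ open, literals {p1=1, p5=0, p6=0}.
      branch 1.2 (add T (not p3 or ((p5 and (p3 iff not p3)) iff p6))):
        T (not p3 or ((p5 and (p3 iff not p3)) iff p6)): β-rule — branch into T not p3  //  T ((p5 and (p3 iff not p3)) iff p6).
          branch 1.2.1 (add T not p3):
            ○ open, literals {p1=1, p3=0, p5=0, p6=0}.
          branch 1.2.2 (add T ((p5 and (p3 iff not p3)) iff p6)):
            T ((p5 and (p3 iff not p3)) iff p6): β-rule — branch into T (p5 and (p3 iff not p3)), T p6  //  F (p5 and (p3 iff not p3)), F p6.
              branch 1.2.2.1 (add T (p5 and (p3 iff not p3)), T p6):
                × closes — contains both p6 and not p6.
              branch 1.2.2.2 (add F (p5 and (p3 iff not p3)), F p6):
                F (p5 and (p3 iff not p3)): β-rule — branch into F p5  //  F (p3 iff not p3).
                  branch 1.2.2.2.1 (add F p5):
                    ○ open, literals {p1=1, p5=0, p6=0}.
                  branch 1.2.2.2.2 (add F (p3 iff not p3)):
                    F (p3 iff not p3): β-rule — branch into T p3, F not p3  //  F p3, T not p3.
                      branch 1.2.2.2.2.1 (add T p3, F not p3):
                        ○ open, literals {p1=1, p3=1, p5=0, p6=0}.
                      branch 1.2.2.2.2.2 (add F p3, T not p3):
                        ○ open, literals {p1=1, p3=0, p5=0, p6=0}.
  branch 2 (add F not p5, F ((((p1 iff (p4 implies p4)) or p1) or (not p3 or ((p5 and (p3 iff not p3)) iff p6))) and p1)):
    F ((((p1 iff (p4 implies p4)) or p1) or (not p3 or ((p5 and (p3 iff not p3)) iff p6))) and p1): β-rule — branch into F (((p1 iff (p4 implies p4)) or p1) or (not p3 or ((p5 and (p3 iff not p3)) iff p6)))  //  F p1.
      branch 2.1 (add F (((p1 iff (p4 implies p4)) or p1) or (not p3 or ((p5 and (p3 iff not p3)) iff p6)))):
        F (((p1 iff (p4 implies p4)) or p1) or (not p3 or ((p5 and (p3 iff not p3)) iff p6))): α-rule — add F ((p1 iff (p4 implies p4)) or p1), F (not p3 or ((p5 and (p3 iff not p3)) iff p6)).
        F ((p1 iff (p4 implies p4)) or p1): α-rule — add F (p1 iff (p4 implies p4)), F p1.
        F (not p3 or ((p5 and (p3 iff not p3)) iff p6)): α-rule — add F not p3, F ((p5 and (p3 iff not p3)) iff p6).
        F (p1 iff (p4 implies p4)): β-rule — branch into T p1, F (p4 implies p4)  //  F p1, T (p4 implies p4).
          branch 2.1.1 (add T p1, F (p4 implies p4)):
            × closes — contains both p1 and not p1.
          branch 2.1.2 (add F p1, T (p4 implies p4)):
            F ((p5 and (p3 iff not p3)) iff p6): β-rule — branch into T (p5 and (p3 iff not p3)), F p6  //  F (p5 and (p3 iff not p3)), T p6.
              branch 2.1.2.1 (add T (p5 and (p3 iff not p3)), F p6):
                T (p5 and (p3 iff not p3)): α-rule — add T p5, T (p3 iff not p3).
                T (p4 implies p4): β-rule — branch into F p4  //  T p4.
                  branch 2.1.2.1.1 (add F p4):
                    T (p3 iff not p3): β-rule — branch into T p3, T not p3  //  F p3, F not p3.
                      branch 2.1.2.1.1.1 (add T p3, T not p3):
                        × closes — contains both p3 and not p3.
                      branch 2.1.2.1.1.2 (add F p3, F not p3):
                        × closes — contains both p3 and not p3.
                  branch 2.1.2.1.2 (add T p4):
                    T (p3 iff not p3): β-rule — branch into T p3, T not p3  //  F p3, F not p3.
                      branch 2.1.2.1.2.1 (add T p3, T not p3):
                        × closes — contains both p3 and not p3.
                      branch 2.1.2.1.2.2 (add F p3, F not p3):
                        × closes — contains both p3 and not p3.
              branch 2.1.2.2 (add F (p5 and (p3 iff not p3)), T p6):
                × closes — contains both p6 and not p6.
      branch 2.2 (add F p1):
        ○ open, literals {p1=0, p5=1, p6=0}.
8 branches closed, 8 open.
Each open branch fixes some atoms; the unmentioned ones are free. Counting distinct full assignments: branch {p1=1, p4=0, p5=0, p6=0} (p2, p3) contributes 4 new; branch {p1=1, p4=1, p5=0, p6=0} (p2, p3) contributes 4 new; branch {p1=1, p5=0, p6=0} (p2, p3, p4) contributes 0 new; branch {p1=1, p3=0, p5=0, p6=0} (p2, p4) contributes 0 new; branch {p1=1, p5=0, p6=0} (p2, p3, p4) contributes 0 new; branch {p1=1, p3=1, p5=0, p6=0} (p2, p4) contributes 0 new; branch {p1=1, p3=0, p5=0, p6=0} (p2, p4) contributes 0 new; branch {p1=0, p5=1, p6=0} (p2, p3, p4) contributes 8 new. Total: 16.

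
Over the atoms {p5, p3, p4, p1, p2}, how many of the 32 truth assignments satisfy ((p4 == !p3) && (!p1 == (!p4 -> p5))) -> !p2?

28

Initial set: {(((p4 == !p3) && (!p1 == (!p4 -> p5))) -> !p2)}.
(((p4 == !p3) && (!p1 == (!p4 -> p5))) -> !p2): β-rule — branch into !((p4 == !p3) && (!p1 == (!p4 -> p5)))  //  !p2.
  branch 1 (add !((p4 == !p3) && (!p1 == (!p4 -> p5)))):
    !((p4 == !p3) && (!p1 == (!p4 -> p5))): β-rule — branch into !(p4 == !p3)  //  !(!p1 == (!p4 -> p5)).
      branch 1.1 (add !(p4 == !p3)):
        !(p4 == !p3): β-rule — branch into p4, !!p3  //  !p4, !p3.
          branch 1.1.1 (add p4, !!p3):
            ○ open, literals {p3=T, p4=T}.
          branch 1.1.2 (add !p4, !p3):
            ○ open, literals {p3=F, p4=F}.
      branch 1.2 (add !(!p1 == (!p4 -> p5))):
        !(!p1 == (!p4 -> p5)): β-rule — branch into !p1, !(!p4 -> p5)  //  !!p1, (!p4 -> p5).
          branch 1.2.1 (add !p1, !(!p4 -> p5)):
            !(!p4 -> p5): α-rule — add !p4, !p5.
            ○ open, literals {p1=F, p4=F, p5=F}.
          branch 1.2.2 (add !!p1, (!p4 -> p5)):
            (!p4 -> p5): β-rule — branch into !!p4  //  p5.
              branch 1.2.2.1 (add !!p4):
                ○ open, literals {p1=T, p4=T}.
              branch 1.2.2.2 (add p5):
                ○ open, literals {p1=T, p5=T}.
  branch 2 (add !p2):
    ○ open, literals {p2=F}.
0 branches closed, 6 open.
Each open branch fixes some atoms; the unmentioned ones are free. Counting distinct full assignments: branch {p3=T, p4=T} (p5, p1, p2) contributes 8 new; branch {p3=F, p4=F} (p5, p1, p2) contributes 8 new; branch {p1=F, p4=F, p5=F} (p3, p2) contributes 2 new; branch {p1=T, p4=T} (p5, p3, p2) contributes 4 new; branch {p1=T, p5=T} (p3, p4, p2) contributes 2 new; branch {p2=F} (p5, p3, p4, p1) contributes 4 new. Total: 28.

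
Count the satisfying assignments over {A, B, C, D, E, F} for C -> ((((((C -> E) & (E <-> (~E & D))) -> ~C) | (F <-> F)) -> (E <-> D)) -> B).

56

Initial set: {(C -> ((((((C -> E) & (E <-> (~E & D))) -> ~C) | (F <-> F)) -> (E <-> D)) -> B))}.
(C -> ((((((C -> E) & (E <-> (~E & D))) -> ~C) | (F <-> F)) -> (E <-> D)) -> B)): β-rule — branch into ~C  //  ((((((C -> E) & (E <-> (~E & D))) -> ~C) | (F <-> F)) -> (E <-> D)) -> B).
  branch 1 (add ~C):
    ○ open, literals {C=F}.
  branch 2 (add ((((((C -> E) & (E <-> (~E & D))) -> ~C) | (F <-> F)) -> (E <-> D)) -> B)):
    ((((((C -> E) & (E <-> (~E & D))) -> ~C) | (F <-> F)) -> (E <-> D)) -> B): β-rule — branch into ~(((((C -> E) & (E <-> (~E & D))) -> ~C) | (F <-> F)) -> (E <-> D))  //  B.
      branch 2.1 (add ~(((((C -> E) & (E <-> (~E & D))) -> ~C) | (F <-> F)) -> (E <-> D))):
        ~(((((C -> E) & (E <-> (~E & D))) -> ~C) | (F <-> F)) -> (E <-> D)): α-rule — add ((((C -> E) & (E <-> (~E & D))) -> ~C) | (F <-> F)), ~(E <-> D).
        ((((C -> E) & (E <-> (~E & D))) -> ~C) | (F <-> F)): β-rule — branch into (((C -> E) & (E <-> (~E & D))) -> ~C)  //  (F <-> F).
          branch 2.1.1 (add (((C -> E) & (E <-> (~E & D))) -> ~C)):
            ~(E <-> D): β-rule — branch into E, ~D  //  ~E, D.
              branch 2.1.1.1 (add E, ~D):
                (((C -> E) & (E <-> (~E & D))) -> ~C): β-rule — branch into ~((C -> E) & (E <-> (~E & D)))  //  ~C.
                  branch 2.1.1.1.1 (add ~((C -> E) & (E <-> (~E & D)))):
                    ~((C -> E) & (E <-> (~E & D))): β-rule — branch into ~(C -> E)  //  ~(E <-> (~E & D)).
                      branch 2.1.1.1.1.1 (add ~(C -> E)):
                        ~(C -> E): α-rule — add C, ~E.
                        × closes — contains both E and ~E.
                      branch 2.1.1.1.1.2 (add ~(E <-> (~E & D))):
                        ~(E <-> (~E & D)): β-rule — branch into E, ~(~E & D)  //  ~E, (~E & D).
                          branch 2.1.1.1.1.2.1 (add E, ~(~E & D)):
                            ~(~E & D): β-rule — branch into ~~E  //  ~D.
                              branch 2.1.1.1.1.2.1.1 (add ~~E):
                                ○ open, literals {D=F, E=T}.
                              branch 2.1.1.1.1.2.1.2 (add ~D):
                                ○ open, literals {D=F, E=T}.
                          branch 2.1.1.1.1.2.2 (add ~E, (~E & D)):
                            × closes — contains both E and ~E.
                  branch 2.1.1.1.2 (add ~C):
                    ○ open, literals {C=F, D=F, E=T}.
              branch 2.1.1.2 (add ~E, D):
                (((C -> E) & (E <-> (~E & D))) -> ~C): β-rule — branch into ~((C -> E) & (E <-> (~E & D)))  //  ~C.
                  branch 2.1.1.2.1 (add ~((C -> E) & (E <-> (~E & D)))):
                    ~((C -> E) & (E <-> (~E & D))): β-rule — branch into ~(C -> E)  //  ~(E <-> (~E & D)).
                      branch 2.1.1.2.1.1 (add ~(C -> E)):
                        ~(C -> E): α-rule — add C, ~E.
                        ○ open, literals {C=T, D=T, E=F}.
                      branch 2.1.1.2.1.2 (add ~(E <-> (~E & D))):
                        ~(E <-> (~E & D)): β-rule — branch into E, ~(~E & D)  //  ~E, (~E & D).
                          branch 2.1.1.2.1.2.1 (add E, ~(~E & D)):
                            × closes — contains both E and ~E.
                          branch 2.1.1.2.1.2.2 (add ~E, (~E & D)):
                            (~E & D): α-rule — add ~E, D.
                            ○ open, literals {D=T, E=F}.
                  branch 2.1.1.2.2 (add ~C):
                    ○ open, literals {C=F, D=T, E=F}.
          branch 2.1.2 (add (F <-> F)):
            ~(E <-> D): β-rule — branch into E, ~D  //  ~E, D.
              branch 2.1.2.1 (add E, ~D):
                (F <-> F): β-rule — branch into F, F  //  ~F, ~F.
                  branch 2.1.2.1.1 (add F, F):
                    ○ open, literals {D=F, E=T, F=T}.
                  branch 2.1.2.1.2 (add ~F, ~F):
                    ○ open, literals {D=F, E=T, F=F}.
              branch 2.1.2.2 (add ~E, D):
                (F <-> F): β-rule — branch into F, F  //  ~F, ~F.
                  branch 2.1.2.2.1 (add F, F):
                    ○ open, literals {D=T, E=F, F=T}.
                  branch 2.1.2.2.2 (add ~F, ~F):
                    ○ open, literals {D=T, E=F, F=F}.
      branch 2.2 (add B):
        ○ open, literals {B=T}.
3 branches closed, 12 open.
Each open branch fixes some atoms; the unmentioned ones are free. Counting distinct full assignments: branch {C=F} (A, B, D, E, F) contributes 32 new; branch {D=F, E=T} (A, B, C, F) contributes 8 new; branch {D=F, E=T} (A, B, C, F) contributes 0 new; branch {C=F, D=F, E=T} (A, B, F) contributes 0 new; branch {C=T, D=T, E=F} (A, B, F) contributes 8 new; branch {D=T, E=F} (A, B, C, F) contributes 0 new; branch {C=F, D=T, E=F} (A, B, F) contributes 0 new; branch {D=F, E=T, F=T} (A, B, C) contributes 0 new; branch {D=F, E=T, F=F} (A, B, C) contributes 0 new; branch {D=T, E=F, F=T} (A, B, C) contributes 0 new; branch {D=T, E=F, F=F} (A, B, C) contributes 0 new; branch {B=T} (A, C, D, E, F) contributes 8 new. Total: 56.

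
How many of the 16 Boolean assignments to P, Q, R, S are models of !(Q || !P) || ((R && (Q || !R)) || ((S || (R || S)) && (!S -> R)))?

13

Initial set: {(!(Q || !P) || ((R && (Q || !R)) || ((S || (R || S)) && (!S -> R))))}.
(!(Q || !P) || ((R && (Q || !R)) || ((S || (R || S)) && (!S -> R)))): β-rule — branch into !(Q || !P)  //  ((R && (Q || !R)) || ((S || (R || S)) && (!S -> R))).
  branch 1 (add !(Q || !P)):
    !(Q || !P): α-rule — add !Q, !!P.
    ○ open, literals {P=T, Q=F}.
  branch 2 (add ((R && (Q || !R)) || ((S || (R || S)) && (!S -> R)))):
    ((R && (Q || !R)) || ((S || (R || S)) && (!S -> R))): β-rule — branch into (R && (Q || !R))  //  ((S || (R || S)) && (!S -> R)).
      branch 2.1 (add (R && (Q || !R))):
        (R && (Q || !R)): α-rule — add R, (Q || !R).
        (Q || !R): β-rule — branch into Q  //  !R.
          branch 2.1.1 (add Q):
            ○ open, literals {Q=T, R=T}.
          branch 2.1.2 (add !R):
            × closes — contains both R and !R.
      branch 2.2 (add ((S || (R || S)) && (!S -> R))):
        ((S || (R || S)) && (!S -> R)): α-rule — add (S || (R || S)), (!S -> R).
        (S || (R || S)): β-rule — branch into S  //  (R || S).
          branch 2.2.1 (add S):
            (!S -> R): β-rule — branch into !!S  //  R.
              branch 2.2.1.1 (add !!S):
                ○ open, literals {S=T}.
              branch 2.2.1.2 (add R):
                ○ open, literals {R=T, S=T}.
          branch 2.2.2 (add (R || S)):
            (!S -> R): β-rule — branch into !!S  //  R.
              branch 2.2.2.1 (add !!S):
                (R || S): β-rule — branch into R  //  S.
                  branch 2.2.2.1.1 (add R):
                    ○ open, literals {R=T, S=T}.
                  branch 2.2.2.1.2 (add S):
                    ○ open, literals {S=T}.
              branch 2.2.2.2 (add R):
                (R || S): β-rule — branch into R  //  S.
                  branch 2.2.2.2.1 (add R):
                    ○ open, literals {R=T}.
                  branch 2.2.2.2.2 (add S):
                    ○ open, literals {R=T, S=T}.
1 branch closed, 8 open.
Each open branch fixes some atoms; the unmentioned ones are free. Counting distinct full assignments: branch {P=T, Q=F} (R, S) contributes 4 new; branch {Q=T, R=T} (P, S) contributes 4 new; branch {S=T} (P, Q, R) contributes 4 new; branch {R=T, S=T} (P, Q) contributes 0 new; branch {R=T, S=T} (P, Q) contributes 0 new; branch {S=T} (P, Q, R) contributes 0 new; branch {R=T} (P, Q, S) contributes 1 new; branch {R=T, S=T} (P, Q) contributes 0 new. Total: 13.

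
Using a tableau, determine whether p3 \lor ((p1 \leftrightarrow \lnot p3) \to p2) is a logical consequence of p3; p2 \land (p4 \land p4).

Yes

Initial set: {T p3; T (p2 \land (p4 \land p4)); F (p3 \lor ((p1 \leftrightarrow \lnot p3) \to p2))}.
T (p2 \land (p4 \land p4)): α-rule — add T p2, T (p4 \land p4).
F (p3 \lor ((p1 \leftrightarrow \lnot p3) \to p2)): α-rule — add F p3, F ((p1 \leftrightarrow \lnot p3) \to p2).
× closes — contains both p3 and \lnot p3.
All 1 branch closes.
Every branch closed, so the premises entail the conclusion.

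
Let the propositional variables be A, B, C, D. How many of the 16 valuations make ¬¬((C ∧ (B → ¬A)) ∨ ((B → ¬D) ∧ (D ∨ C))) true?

9

Initial set: {¬¬((C ∧ (B → ¬A)) ∨ ((B → ¬D) ∧ (D ∨ C)))}.
¬¬((C ∧ (B → ¬A)) ∨ ((B → ¬D) ∧ (D ∨ C))): drop double negation, giving ((C ∧ (B → ¬A)) ∨ ((B → ¬D) ∧ (D ∨ C))).
((C ∧ (B → ¬A)) ∨ ((B → ¬D) ∧ (D ∨ C))): β-rule — branch into (C ∧ (B → ¬A))  //  ((B → ¬D) ∧ (D ∨ C)).
  branch 1 (add (C ∧ (B → ¬A))):
    (C ∧ (B → ¬A)): α-rule — add C, (B → ¬A).
    (B → ¬A): β-rule — branch into ¬B  //  ¬A.
      branch 1.1 (add ¬B):
        ○ open, literals {B=0, C=1}.
      branch 1.2 (add ¬A):
        ○ open, literals {A=0, C=1}.
  branch 2 (add ((B → ¬D) ∧ (D ∨ C))):
    ((B → ¬D) ∧ (D ∨ C)): α-rule — add (B → ¬D), (D ∨ C).
    (B → ¬D): β-rule — branch into ¬B  //  ¬D.
      branch 2.1 (add ¬B):
        (D ∨ C): β-rule — branch into D  //  C.
          branch 2.1.1 (add D):
            ○ open, literals {B=0, D=1}.
          branch 2.1.2 (add C):
            ○ open, literals {B=0, C=1}.
      branch 2.2 (add ¬D):
        (D ∨ C): β-rule — branch into D  //  C.
          branch 2.2.1 (add D):
            × closes — contains both D and ¬D.
          branch 2.2.2 (add C):
            ○ open, literals {C=1, D=0}.
1 branch closed, 5 open.
Each open branch fixes some atoms; the unmentioned ones are free. Counting distinct full assignments: branch {B=0, C=1} (A, D) contributes 4 new; branch {A=0, C=1} (B, D) contributes 2 new; branch {B=0, D=1} (A, C) contributes 2 new; branch {B=0, C=1} (A, D) contributes 0 new; branch {C=1, D=0} (A, B) contributes 1 new. Total: 9.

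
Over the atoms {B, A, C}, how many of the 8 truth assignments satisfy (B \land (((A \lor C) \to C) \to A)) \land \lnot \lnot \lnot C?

Initial set: {T ((B \land (((A \lor C) \to C) \to A)) \land \lnot \lnot \lnot C)}.
T ((B \land (((A \lor C) \to C) \to A)) \land \lnot \lnot \lnot C): α-rule — add T (B \land (((A \lor C) \to C) \to A)), T \lnot \lnot \lnot C.
T (B \land (((A \lor C) \to C) \to A)): α-rule — add T B, T (((A \lor C) \to C) \to A).
T \lnot \lnot \lnot C: drop double negation, giving T \lnot C.
T (((A \lor C) \to C) \to A): β-rule — branch into F ((A \lor C) \to C)  //  T A.
  branch 1 (add F ((A \lor C) \to C)):
    F ((A \lor C) \to C): α-rule — add T (A \lor C), F C.
    T (A \lor C): β-rule — branch into T A  //  T C.
      branch 1.1 (add T A):
        ○ open, literals {A=true, B=true, C=false}.
      branch 1.2 (add T C):
        × closes — contains both C and \lnot C.
  branch 2 (add T A):
    ○ open, literals {A=true, B=true, C=false}.
1 branch closed, 2 open.
Each open branch fixes some atoms; the unmentioned ones are free. Counting distinct full assignments: branch {A=true, B=true, C=false} (none free) contributes 1 new; branch {A=true, B=true, C=false} (none free) contributes 0 new. Total: 1.

1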